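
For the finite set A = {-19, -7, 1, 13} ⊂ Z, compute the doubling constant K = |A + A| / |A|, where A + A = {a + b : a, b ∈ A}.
K = |A + A| / |A| = 9/4

Enumerate A + A = {a + b : a, b ∈ A}. With |A| = 4, there are |A|^2 = 16 ordered sum pairs; collecting distinct values, A + A = {-38, -26, -18, -14, -6, 2, 6, 14, 26}, so |A + A| = 9. Thus K = 9/4. For comparison, the minimum possible |A + A| over all 4-element sets is 2·4 − 1 = 7 (so min K = 7/4), attained only by arithmetic progressions.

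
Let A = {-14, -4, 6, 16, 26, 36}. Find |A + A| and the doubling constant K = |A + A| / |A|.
K = |A + A| / |A| = 11/6

Enumerate A + A = {a + b : a, b ∈ A}. With |A| = 6, there are |A|^2 = 36 ordered sum pairs; collecting distinct values, A + A = {-28, -18, -8, 2, 12, 22, 32, 42, 52, 62, 72}, so |A + A| = 11. Thus K = 11/6. Here |A + A| = 2|A| − 1 = 11, the minimum possible — so K = 11/6 is minimal, which holds iff A is an arithmetic progression.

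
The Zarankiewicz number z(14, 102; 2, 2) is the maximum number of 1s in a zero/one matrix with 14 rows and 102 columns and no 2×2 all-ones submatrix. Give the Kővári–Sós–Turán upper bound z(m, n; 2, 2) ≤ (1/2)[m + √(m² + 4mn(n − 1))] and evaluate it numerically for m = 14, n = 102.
z(14, 102; 2, 2) ≤ (1/2)[14 + √(14² + 4·14·102·101)] = (1/2)[14 + √577108] = 386.8381

Kővári–Sós–Turán: let r_1, ..., r_14 be the row sums and z = Σ r_i the total number of 1s. Each pair of columns can share at most one row with both entries 1 (else a 2×2 all-ones block appears), so Σ_i C(r_i, 2) ≤ C(102, 2) = 5151. By convexity Σ_i C(r_i, 2) ≥ 14·C(z/14, 2) = z(z − 14)/(2·14), giving z² − 14z − 14·102·101 ≤ 0 and hence z ≤ (1/2)[14 + √(196 + 4·144228)] = (1/2)[14 + √577108] ≈ (1/2)(14 + 759.6762) = 386.8381.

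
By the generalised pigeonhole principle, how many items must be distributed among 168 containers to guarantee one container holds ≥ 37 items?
n = (37 − 1)·168 + 1 = 6049

By the generalised pigeonhole principle, to guarantee some box contains ≥ r objects we need more than (r − 1) · k objects total. Threshold: n = (r − 1) · k + 1. With r = 37 and k = 168: n = 36 · 168 + 1 = 6048 + 1 = 6049. For n = 6048 = 36 · 168, we can put exactly 36 objects in every box, avoiding 37 in any single one — so 6049 is tight.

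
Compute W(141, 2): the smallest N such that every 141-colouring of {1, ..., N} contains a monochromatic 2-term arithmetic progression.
W(141, 2) = 141 + 1 = 142

A 2-term AP is any pair of integers, so a monochromatic 2-AP exists iff some colour is used at least twice. With 141 colours, the colouring i ↦ i on {1, ..., 141} uses each colour once, avoiding any monochromatic pair, so W(141, 2) > 141. For {1, ..., 142}, pigeonhole forces two integers of the same colour, which form a monochromatic 2-AP. Hence W(141, 2) = 142.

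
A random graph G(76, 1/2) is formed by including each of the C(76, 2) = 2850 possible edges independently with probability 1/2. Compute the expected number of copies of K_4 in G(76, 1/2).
E[# K_4] = C(76, 4) · (1/2)^C(4, 2) = 1282975 / 2^6 = 20046.484375

For each 4-subset S of vertices (there are C(76, 4) = 1282975 such S), let X_S = 1 if S induces a K_4 (all C(4, 2) = 6 edges present). Then P(X_S = 1) = (1/2)^6 = 1/64. By linearity of expectation, E[# K_4] = C(76, 4) · (1/2)^6 = 1282975 / 64 = 20046.484375.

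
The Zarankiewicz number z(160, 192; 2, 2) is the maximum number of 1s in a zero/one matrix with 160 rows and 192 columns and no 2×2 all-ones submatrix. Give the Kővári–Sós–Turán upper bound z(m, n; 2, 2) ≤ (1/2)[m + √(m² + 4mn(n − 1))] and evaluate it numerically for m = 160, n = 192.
z(160, 192; 2, 2) ≤ (1/2)[160 + √(160² + 4·160·192·191)] = (1/2)[160 + √23495680] = 2503.6171

Kővári–Sós–Turán: let r_1, ..., r_160 be the row sums and z = Σ r_i the total number of 1s. Each pair of columns can share at most one row with both entries 1 (else a 2×2 all-ones block appears), so Σ_i C(r_i, 2) ≤ C(192, 2) = 18336. By convexity Σ_i C(r_i, 2) ≥ 160·C(z/160, 2) = z(z − 160)/(2·160), giving z² − 160z − 160·192·191 ≤ 0 and hence z ≤ (1/2)[160 + √(25600 + 4·5867520)] = (1/2)[160 + √23495680] ≈ (1/2)(160 + 4847.2343) = 2503.6171.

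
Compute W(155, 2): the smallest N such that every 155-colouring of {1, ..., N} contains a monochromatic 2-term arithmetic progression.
W(155, 2) = 155 + 1 = 156

A 2-term AP is any pair of integers, so a monochromatic 2-AP exists iff some colour is used at least twice. With 155 colours, the colouring i ↦ i on {1, ..., 155} uses each colour once, avoiding any monochromatic pair, so W(155, 2) > 155. For {1, ..., 156}, pigeonhole forces two integers of the same colour, which form a monochromatic 2-AP. Hence W(155, 2) = 156.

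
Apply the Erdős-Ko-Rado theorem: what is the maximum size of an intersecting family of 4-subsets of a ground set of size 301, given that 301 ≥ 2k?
max |F| = C(300, 3) = 4455100

The Erdős-Ko-Rado theorem states: for n ≥ 2k, an intersecting family of k-subsets of an n-element set has size at most C(n − 1, k − 1), with equality for 'star' families {A ⊆ [n] : |A| = k, i ∈ A} (fix an element i). For n = 301, k = 4: C(300, 3) = 4455100.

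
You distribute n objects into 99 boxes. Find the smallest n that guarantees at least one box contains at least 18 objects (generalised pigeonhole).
n = (18 − 1)·99 + 1 = 1684

By the generalised pigeonhole principle, to guarantee some box contains ≥ r objects we need more than (r − 1) · k objects total. Threshold: n = (r − 1) · k + 1. With r = 18 and k = 99: n = 17 · 99 + 1 = 1683 + 1 = 1684. For n = 1683 = 17 · 99, we can put exactly 17 objects in every box, avoiding 18 in any single one — so 1684 is tight.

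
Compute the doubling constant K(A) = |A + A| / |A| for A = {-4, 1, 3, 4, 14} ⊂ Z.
K = |A + A| / |A| = 15/5 = 3

Enumerate A + A = {a + b : a, b ∈ A}. With |A| = 5, there are |A|^2 = 25 ordered sum pairs; collecting distinct values, A + A = {-8, -3, -1, 0, 2, 4, 5, 6, 7, 8, 10, 15, 17, 18, 28}, so |A + A| = 15. Thus K = 15/5 = 3. For comparison, the minimum possible |A + A| over all 5-element sets is 2·5 − 1 = 9 (so min K = 9/5), attained only by arithmetic progressions.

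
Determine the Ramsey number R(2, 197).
R(2, 197) = 197

R(2, k) = k for all k ≥ 2: in a 2-colouring of K_k, either some edge is red (a red K_2) or all edges are blue (a blue K_k). And K_{196} coloured all-blue has no blue K_197, so R(2, 197) > 196. Hence R(2, 197) = 197.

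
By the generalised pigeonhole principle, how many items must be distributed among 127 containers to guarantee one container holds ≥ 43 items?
n = (43 − 1)·127 + 1 = 5335

By the generalised pigeonhole principle, to guarantee some box contains ≥ r objects we need more than (r − 1) · k objects total. Threshold: n = (r − 1) · k + 1. With r = 43 and k = 127: n = 42 · 127 + 1 = 5334 + 1 = 5335. For n = 5334 = 42 · 127, we can put exactly 42 objects in every box, avoiding 43 in any single one — so 5335 is tight.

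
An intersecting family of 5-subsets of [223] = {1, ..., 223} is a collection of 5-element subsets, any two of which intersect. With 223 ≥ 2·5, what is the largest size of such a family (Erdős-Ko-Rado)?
max |F| = C(222, 4) = 98491965

The Erdős-Ko-Rado theorem states: for n ≥ 2k, an intersecting family of k-subsets of an n-element set has size at most C(n − 1, k − 1), with equality for 'star' families {A ⊆ [n] : |A| = k, i ∈ A} (fix an element i). For n = 223, k = 5: C(222, 4) = 98491965.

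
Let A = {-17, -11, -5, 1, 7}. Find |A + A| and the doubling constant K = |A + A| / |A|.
K = |A + A| / |A| = 9/5

Enumerate A + A = {a + b : a, b ∈ A}. With |A| = 5, there are |A|^2 = 25 ordered sum pairs; collecting distinct values, A + A = {-34, -28, -22, -16, -10, -4, 2, 8, 14}, so |A + A| = 9. Thus K = 9/5. Here |A + A| = 2|A| − 1 = 9, the minimum possible — so K = 9/5 is minimal, which holds iff A is an arithmetic progression.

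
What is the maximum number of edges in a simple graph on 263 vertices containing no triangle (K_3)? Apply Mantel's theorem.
ex(263, K_3) = ⌊263^2/4⌋ = 17292

Mantel (1907): a triangle-free graph on n vertices has at most ⌊n^2/4⌋ edges, with equality for the complete bipartite graph K_{⌊n/2⌋, ⌈n/2⌉}. For n = 263: ⌊263^2/4⌋ = ⌊69169/4⌋ = 17292. The extremal graph is K_{131, 132}, which has 131·132 = 17292 edges.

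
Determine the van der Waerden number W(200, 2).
W(200, 2) = 200 + 1 = 201

A 2-term AP is any pair of integers, so a monochromatic 2-AP exists iff some colour is used at least twice. With 200 colours, the colouring i ↦ i on {1, ..., 200} uses each colour once, avoiding any monochromatic pair, so W(200, 2) > 200. For {1, ..., 201}, pigeonhole forces two integers of the same colour, which form a monochromatic 2-AP. Hence W(200, 2) = 201.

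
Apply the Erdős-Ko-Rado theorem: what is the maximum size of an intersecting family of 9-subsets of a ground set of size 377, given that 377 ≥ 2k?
max |F| = C(376, 8) = 9192295203757875

Erdős-Ko-Rado (1961): when n ≥ 2k, max |F| = C(n−1, k−1). The bound is attained by the star {A : i ∈ A} for any fixed i ∈ [n]. Here C(377−1, 9−1) = C(376, 8) = 9192295203757875.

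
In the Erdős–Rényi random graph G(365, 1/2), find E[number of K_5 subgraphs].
E[# K_5] = C(365, 5) · (1/2)^C(5, 2) = 52521291823 / 2^10 ≈ 51290324.045898

For each 5-subset S of vertices (there are C(365, 5) = 52521291823 such S), let X_S = 1 if S induces a K_5 (all C(5, 2) = 10 edges present). Then P(X_S = 1) = (1/2)^10 = 1/1024. By linearity of expectation, E[# K_5] = C(365, 5) · (1/2)^10 = 52521291823 / 1024 ≈ 51290324.045898.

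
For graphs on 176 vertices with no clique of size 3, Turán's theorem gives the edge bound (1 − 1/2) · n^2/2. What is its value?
Turán density bound = (1/2) · 176^2/2 = 7744

Turán's theorem: ex(n, K_{r+1}) is achieved by the complete r-partite Turán graph T(n, r) with parts as balanced as possible, and is at most (1 − 1/r) · n^2/2. For r = 2, n = 176: the density bound is (1/2) · 30976/2 = 7744. Since 2 ∣ 176, the Turán graph T(176, 2) has parts of equal size 88, and its edge count e(T(176, 2)) = 7744 attains the density bound exactly.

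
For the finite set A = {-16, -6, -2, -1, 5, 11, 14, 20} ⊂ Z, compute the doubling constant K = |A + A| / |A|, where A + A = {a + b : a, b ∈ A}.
K = |A + A| / |A| = 31/8

Enumerate A + A = {a + b : a, b ∈ A}. With |A| = 8, there are |A|^2 = 64 ordered sum pairs; collecting distinct values, A + A = {-32, -22, -18, -17, -12, -11, -8, -7, -5, -4, -3, -2, -1, 3, 4, 5, 8, 9, 10, 12, 13, 14, 16, 18, 19, 22, 25, 28, 31, 34, 40}, so |A + A| = 31. Thus K = 31/8. For comparison, the minimum possible |A + A| over all 8-element sets is 2·8 − 1 = 15 (so min K = 15/8), attained only by arithmetic progressions.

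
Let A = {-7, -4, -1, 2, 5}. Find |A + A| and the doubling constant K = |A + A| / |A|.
K = |A + A| / |A| = 9/5

Enumerate A + A = {a + b : a, b ∈ A}. With |A| = 5, there are |A|^2 = 25 ordered sum pairs; collecting distinct values, A + A = {-14, -11, -8, -5, -2, 1, 4, 7, 10}, so |A + A| = 9. Thus K = 9/5. Here |A + A| = 2|A| − 1 = 9, the minimum possible — so K = 9/5 is minimal, which holds iff A is an arithmetic progression.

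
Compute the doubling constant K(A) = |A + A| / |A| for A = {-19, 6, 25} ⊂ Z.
K = |A + A| / |A| = 6/3 = 2

Enumerate A + A = {a + b : a, b ∈ A}. With |A| = 3, there are |A|^2 = 9 ordered sum pairs; collecting distinct values, A + A = {-38, -13, 6, 12, 31, 50}, so |A + A| = 6. Thus K = 6/3 = 2. For comparison, the minimum possible |A + A| over all 3-element sets is 2·3 − 1 = 5 (so min K = 5/3), attained only by arithmetic progressions.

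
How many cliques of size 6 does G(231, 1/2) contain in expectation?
E[# K_6] = C(231, 6) · (1/2)^C(6, 2) = 197656884271 / 2^15 ≈ 6032009.407684

For each 6-subset S of vertices (there are C(231, 6) = 197656884271 such S), let X_S = 1 if S induces a K_6 (all C(6, 2) = 15 edges present). Then P(X_S = 1) = (1/2)^15 = 1/32768. By linearity of expectation, E[# K_6] = C(231, 6) · (1/2)^15 = 197656884271 / 32768 ≈ 6032009.407684.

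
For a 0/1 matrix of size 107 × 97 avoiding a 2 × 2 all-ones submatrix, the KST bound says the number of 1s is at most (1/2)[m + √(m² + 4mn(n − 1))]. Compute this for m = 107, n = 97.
z(107, 97; 2, 2) ≤ (1/2)[107 + √(107² + 4·107·97·96)] = (1/2)[107 + √3996985] = 1053.1231

Kővári–Sós–Turán: let r_1, ..., r_107 be the row sums and z = Σ r_i the total number of 1s. Each pair of columns can share at most one row with both entries 1 (else a 2×2 all-ones block appears), so Σ_i C(r_i, 2) ≤ C(97, 2) = 4656. By convexity Σ_i C(r_i, 2) ≥ 107·C(z/107, 2) = z(z − 107)/(2·107), giving z² − 107z − 107·97·96 ≤ 0 and hence z ≤ (1/2)[107 + √(11449 + 4·996384)] = (1/2)[107 + √3996985] ≈ (1/2)(107 + 1999.2461) = 1053.1231.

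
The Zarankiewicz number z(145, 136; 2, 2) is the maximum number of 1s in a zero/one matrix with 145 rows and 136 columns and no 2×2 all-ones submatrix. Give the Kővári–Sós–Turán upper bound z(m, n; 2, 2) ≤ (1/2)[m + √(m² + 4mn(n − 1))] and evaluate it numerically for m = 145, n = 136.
z(145, 136; 2, 2) ≤ (1/2)[145 + √(145² + 4·145·136·135)] = (1/2)[145 + √10669825] = 1705.7349

Kővári–Sós–Turán: let r_1, ..., r_145 be the row sums and z = Σ r_i the total number of 1s. Each pair of columns can share at most one row with both entries 1 (else a 2×2 all-ones block appears), so Σ_i C(r_i, 2) ≤ C(136, 2) = 9180. By convexity Σ_i C(r_i, 2) ≥ 145·C(z/145, 2) = z(z − 145)/(2·145), giving z² − 145z − 145·136·135 ≤ 0 and hence z ≤ (1/2)[145 + √(21025 + 4·2662200)] = (1/2)[145 + √10669825] ≈ (1/2)(145 + 3266.4698) = 1705.7349.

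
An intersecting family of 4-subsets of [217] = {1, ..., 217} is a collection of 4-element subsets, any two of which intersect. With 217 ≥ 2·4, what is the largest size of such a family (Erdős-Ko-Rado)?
max |F| = C(216, 3) = 1656360

Erdős-Ko-Rado (1961): when n ≥ 2k, max |F| = C(n−1, k−1). The bound is attained by the star {A : i ∈ A} for any fixed i ∈ [n]. Here C(217−1, 4−1) = C(216, 3) = 1656360.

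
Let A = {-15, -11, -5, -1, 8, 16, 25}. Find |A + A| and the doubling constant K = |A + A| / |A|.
K = |A + A| / |A| = 26/7

Enumerate A + A = {a + b : a, b ∈ A}. With |A| = 7, there are |A|^2 = 49 ordered sum pairs; collecting distinct values, A + A = {-30, -26, -22, -20, -16, -12, -10, -7, -6, -3, -2, 1, 3, 5, 7, 10, 11, 14, 15, 16, 20, 24, 32, 33, 41, 50}, so |A + A| = 26. Thus K = 26/7. For comparison, the minimum possible |A + A| over all 7-element sets is 2·7 − 1 = 13 (so min K = 13/7), attained only by arithmetic progressions.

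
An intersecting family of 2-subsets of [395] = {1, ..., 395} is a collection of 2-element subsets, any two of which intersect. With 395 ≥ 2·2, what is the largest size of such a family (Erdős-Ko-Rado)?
max |F| = C(394, 1) = 394

Erdős-Ko-Rado (1961): when n ≥ 2k, max |F| = C(n−1, k−1). The bound is attained by the star {A : i ∈ A} for any fixed i ∈ [n]. Here C(395−1, 2−1) = C(394, 1) = 394.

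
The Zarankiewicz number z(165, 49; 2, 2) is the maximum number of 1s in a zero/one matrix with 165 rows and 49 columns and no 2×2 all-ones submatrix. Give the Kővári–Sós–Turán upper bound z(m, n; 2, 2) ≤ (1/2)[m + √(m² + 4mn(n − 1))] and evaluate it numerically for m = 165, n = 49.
z(165, 49; 2, 2) ≤ (1/2)[165 + √(165² + 4·165·49·48)] = (1/2)[165 + √1579545] = 710.8998

Kővári–Sós–Turán: let r_1, ..., r_165 be the row sums and z = Σ r_i the total number of 1s. Each pair of columns can share at most one row with both entries 1 (else a 2×2 all-ones block appears), so Σ_i C(r_i, 2) ≤ C(49, 2) = 1176. By convexity Σ_i C(r_i, 2) ≥ 165·C(z/165, 2) = z(z − 165)/(2·165), giving z² − 165z − 165·49·48 ≤ 0 and hence z ≤ (1/2)[165 + √(27225 + 4·388080)] = (1/2)[165 + √1579545] ≈ (1/2)(165 + 1256.7995) = 710.8998.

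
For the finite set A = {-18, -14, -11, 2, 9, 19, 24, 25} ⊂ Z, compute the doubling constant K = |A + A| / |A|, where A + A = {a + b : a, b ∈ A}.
K = |A + A| / |A| = 34/8 = 17/4

Enumerate A + A = {a + b : a, b ∈ A}. With |A| = 8, there are |A|^2 = 64 ordered sum pairs; collecting distinct values, A + A = {-36, -32, -29, -28, -25, -22, -16, -12, -9, -5, -2, 1, 4, 5, 6, 7, 8, 10, 11, 13, 14, 18, 21, 26, 27, 28, 33, 34, 38, 43, 44, 48, 49, 50}, so |A + A| = 34. Thus K = 34/8 = 17/4. For comparison, the minimum possible |A + A| over all 8-element sets is 2·8 − 1 = 15 (so min K = 15/8), attained only by arithmetic progressions.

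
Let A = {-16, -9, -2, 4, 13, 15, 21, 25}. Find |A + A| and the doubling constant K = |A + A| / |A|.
K = |A + A| / |A| = 34/8 = 17/4

Enumerate A + A = {a + b : a, b ∈ A}. With |A| = 8, there are |A|^2 = 64 ordered sum pairs; collecting distinct values, A + A = {-32, -25, -18, -12, -11, -5, -4, -3, -1, 2, 4, 5, 6, 8, 9, 11, 12, 13, 16, 17, 19, 23, 25, 26, 28, 29, 30, 34, 36, 38, 40, 42, 46, 50}, so |A + A| = 34. Thus K = 34/8 = 17/4. For comparison, the minimum possible |A + A| over all 8-element sets is 2·8 − 1 = 15 (so min K = 15/8), attained only by arithmetic progressions.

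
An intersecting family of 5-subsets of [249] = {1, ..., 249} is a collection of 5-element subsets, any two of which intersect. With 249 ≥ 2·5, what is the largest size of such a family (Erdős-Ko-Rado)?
max |F| = C(248, 4) = 153829130

Erdős-Ko-Rado (1961): when n ≥ 2k, max |F| = C(n−1, k−1). The bound is attained by the star {A : i ∈ A} for any fixed i ∈ [n]. Here C(249−1, 5−1) = C(248, 4) = 153829130.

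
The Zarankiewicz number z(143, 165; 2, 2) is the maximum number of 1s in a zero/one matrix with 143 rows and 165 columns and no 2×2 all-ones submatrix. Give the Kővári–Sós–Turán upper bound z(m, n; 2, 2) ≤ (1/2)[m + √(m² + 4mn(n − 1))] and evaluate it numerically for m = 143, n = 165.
z(143, 165; 2, 2) ≤ (1/2)[143 + √(143² + 4·143·165·164)] = (1/2)[143 + √15498769] = 2039.9238

Kővári–Sós–Turán: let r_1, ..., r_143 be the row sums and z = Σ r_i the total number of 1s. Each pair of columns can share at most one row with both entries 1 (else a 2×2 all-ones block appears), so Σ_i C(r_i, 2) ≤ C(165, 2) = 13530. By convexity Σ_i C(r_i, 2) ≥ 143·C(z/143, 2) = z(z − 143)/(2·143), giving z² − 143z − 143·165·164 ≤ 0 and hence z ≤ (1/2)[143 + √(20449 + 4·3869580)] = (1/2)[143 + √15498769] ≈ (1/2)(143 + 3936.8476) = 2039.9238.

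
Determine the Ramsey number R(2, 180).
R(2, 180) = 180

R(2, k) = k for all k ≥ 2: in a 2-colouring of K_k, either some edge is red (a red K_2) or all edges are blue (a blue K_k). And K_{179} coloured all-blue has no blue K_180, so R(2, 180) > 179. Hence R(2, 180) = 180.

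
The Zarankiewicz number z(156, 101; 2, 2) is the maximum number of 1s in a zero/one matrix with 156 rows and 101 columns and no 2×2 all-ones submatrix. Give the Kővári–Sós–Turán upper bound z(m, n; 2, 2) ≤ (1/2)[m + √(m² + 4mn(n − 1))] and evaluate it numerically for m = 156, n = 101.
z(156, 101; 2, 2) ≤ (1/2)[156 + √(156² + 4·156·101·100)] = (1/2)[156 + √6326736] = 1335.6502

Kővári–Sós–Turán: let r_1, ..., r_156 be the row sums and z = Σ r_i the total number of 1s. Each pair of columns can share at most one row with both entries 1 (else a 2×2 all-ones block appears), so Σ_i C(r_i, 2) ≤ C(101, 2) = 5050. By convexity Σ_i C(r_i, 2) ≥ 156·C(z/156, 2) = z(z − 156)/(2·156), giving z² − 156z − 156·101·100 ≤ 0 and hence z ≤ (1/2)[156 + √(24336 + 4·1575600)] = (1/2)[156 + √6326736] ≈ (1/2)(156 + 2515.3004) = 1335.6502.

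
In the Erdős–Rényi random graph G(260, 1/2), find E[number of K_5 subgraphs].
E[# K_5] = C(260, 5) · (1/2)^C(5, 2) = 9525431552 / 2^10 = 37208717/4 = 9302179.25

For each 5-subset S of vertices (there are C(260, 5) = 9525431552 such S), let X_S = 1 if S induces a K_5 (all C(5, 2) = 10 edges present). Then P(X_S = 1) = (1/2)^10 = 1/1024. By linearity of expectation, E[# K_5] = C(260, 5) · (1/2)^10 = 9525431552 / 1024 = 37208717/4 = 9302179.25.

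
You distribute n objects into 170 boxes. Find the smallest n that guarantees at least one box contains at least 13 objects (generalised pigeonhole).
n = (13 − 1)·170 + 1 = 2041

By the generalised pigeonhole principle, to guarantee some box contains ≥ r objects we need more than (r − 1) · k objects total. Threshold: n = (r − 1) · k + 1. With r = 13 and k = 170: n = 12 · 170 + 1 = 2040 + 1 = 2041. For n = 2040 = 12 · 170, we can put exactly 12 objects in every box, avoiding 13 in any single one — so 2041 is tight.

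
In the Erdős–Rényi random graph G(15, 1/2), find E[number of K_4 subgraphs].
E[# K_4] = C(15, 4) · (1/2)^C(4, 2) = 1365 / 2^6 = 21.328125

For each 4-subset S of vertices (there are C(15, 4) = 1365 such S), let X_S = 1 if S induces a K_4 (all C(4, 2) = 6 edges present). Then P(X_S = 1) = (1/2)^6 = 1/64. By linearity of expectation, E[# K_4] = C(15, 4) · (1/2)^6 = 1365 / 64 = 21.328125.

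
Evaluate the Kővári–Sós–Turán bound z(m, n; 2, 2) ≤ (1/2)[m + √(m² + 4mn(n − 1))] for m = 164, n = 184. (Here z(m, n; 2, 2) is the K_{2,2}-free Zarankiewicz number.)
z(164, 184; 2, 2) ≤ (1/2)[164 + √(164² + 4·164·184·183)] = (1/2)[164 + √22115728] = 2433.3681

Kővári–Sós–Turán: let r_1, ..., r_164 be the row sums and z = Σ r_i the total number of 1s. Each pair of columns can share at most one row with both entries 1 (else a 2×2 all-ones block appears), so Σ_i C(r_i, 2) ≤ C(184, 2) = 16836. By convexity Σ_i C(r_i, 2) ≥ 164·C(z/164, 2) = z(z − 164)/(2·164), giving z² − 164z − 164·184·183 ≤ 0 and hence z ≤ (1/2)[164 + √(26896 + 4·5522208)] = (1/2)[164 + √22115728] ≈ (1/2)(164 + 4702.7362) = 2433.3681.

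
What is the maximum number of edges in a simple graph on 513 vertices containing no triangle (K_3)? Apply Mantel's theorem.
ex(513, K_3) = ⌊513^2/4⌋ = 65792

Mantel (1907): a triangle-free graph on n vertices has at most ⌊n^2/4⌋ edges, with equality for the complete bipartite graph K_{⌊n/2⌋, ⌈n/2⌉}. For n = 513: ⌊513^2/4⌋ = ⌊263169/4⌋ = 65792. The extremal graph is K_{256, 257}, which has 256·257 = 65792 edges.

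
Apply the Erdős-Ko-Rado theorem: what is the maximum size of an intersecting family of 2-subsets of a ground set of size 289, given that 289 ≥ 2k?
max |F| = C(288, 1) = 288

Erdős-Ko-Rado (1961): when n ≥ 2k, max |F| = C(n−1, k−1). The bound is attained by the star {A : i ∈ A} for any fixed i ∈ [n]. Here C(289−1, 2−1) = C(288, 1) = 288.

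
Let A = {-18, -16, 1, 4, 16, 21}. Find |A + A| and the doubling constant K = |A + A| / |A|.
K = |A + A| / |A| = 20/6 = 10/3

Enumerate A + A = {a + b : a, b ∈ A}. With |A| = 6, there are |A|^2 = 36 ordered sum pairs; collecting distinct values, A + A = {-36, -34, -32, -17, -15, -14, -12, -2, 0, 2, 3, 5, 8, 17, 20, 22, 25, 32, 37, 42}, so |A + A| = 20. Thus K = 20/6 = 10/3. For comparison, the minimum possible |A + A| over all 6-element sets is 2·6 − 1 = 11 (so min K = 11/6), attained only by arithmetic progressions.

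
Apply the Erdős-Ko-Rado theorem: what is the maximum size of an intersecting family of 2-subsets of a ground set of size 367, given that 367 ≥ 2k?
max |F| = C(366, 1) = 366

Erdős-Ko-Rado (1961): when n ≥ 2k, max |F| = C(n−1, k−1). The bound is attained by the star {A : i ∈ A} for any fixed i ∈ [n]. Here C(367−1, 2−1) = C(366, 1) = 366.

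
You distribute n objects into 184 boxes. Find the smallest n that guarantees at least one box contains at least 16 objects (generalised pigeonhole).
n = (16 − 1)·184 + 1 = 2761

By the generalised pigeonhole principle, to guarantee some box contains ≥ r objects we need more than (r − 1) · k objects total. Threshold: n = (r − 1) · k + 1. With r = 16 and k = 184: n = 15 · 184 + 1 = 2760 + 1 = 2761. For n = 2760 = 15 · 184, we can put exactly 15 objects in every box, avoiding 16 in any single one — so 2761 is tight.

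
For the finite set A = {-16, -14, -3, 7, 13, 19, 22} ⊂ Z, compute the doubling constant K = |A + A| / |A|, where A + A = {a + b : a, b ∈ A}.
K = |A + A| / |A| = 27/7

Enumerate A + A = {a + b : a, b ∈ A}. With |A| = 7, there are |A|^2 = 49 ordered sum pairs; collecting distinct values, A + A = {-32, -30, -28, -19, -17, -9, -7, -6, -3, -1, 3, 4, 5, 6, 8, 10, 14, 16, 19, 20, 26, 29, 32, 35, 38, 41, 44}, so |A + A| = 27. Thus K = 27/7. For comparison, the minimum possible |A + A| over all 7-element sets is 2·7 − 1 = 13 (so min K = 13/7), attained only by arithmetic progressions.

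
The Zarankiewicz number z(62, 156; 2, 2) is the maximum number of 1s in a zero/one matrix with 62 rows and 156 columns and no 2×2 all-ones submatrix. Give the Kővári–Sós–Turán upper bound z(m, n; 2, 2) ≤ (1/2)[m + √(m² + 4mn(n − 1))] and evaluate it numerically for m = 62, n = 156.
z(62, 156; 2, 2) ≤ (1/2)[62 + √(62² + 4·62·156·155)] = (1/2)[62 + √6000484] = 1255.7943

Kővári–Sós–Turán: let r_1, ..., r_62 be the row sums and z = Σ r_i the total number of 1s. Each pair of columns can share at most one row with both entries 1 (else a 2×2 all-ones block appears), so Σ_i C(r_i, 2) ≤ C(156, 2) = 12090. By convexity Σ_i C(r_i, 2) ≥ 62·C(z/62, 2) = z(z − 62)/(2·62), giving z² − 62z − 62·156·155 ≤ 0 and hence z ≤ (1/2)[62 + √(3844 + 4·1499160)] = (1/2)[62 + √6000484] ≈ (1/2)(62 + 2449.5885) = 1255.7943.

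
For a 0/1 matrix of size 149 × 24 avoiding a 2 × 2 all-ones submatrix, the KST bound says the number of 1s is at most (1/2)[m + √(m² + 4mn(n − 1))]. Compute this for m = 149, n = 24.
z(149, 24; 2, 2) ≤ (1/2)[149 + √(149² + 4·149·24·23)] = (1/2)[149 + √351193] = 370.8077

Kővári–Sós–Turán: let r_1, ..., r_149 be the row sums and z = Σ r_i the total number of 1s. Each pair of columns can share at most one row with both entries 1 (else a 2×2 all-ones block appears), so Σ_i C(r_i, 2) ≤ C(24, 2) = 276. By convexity Σ_i C(r_i, 2) ≥ 149·C(z/149, 2) = z(z − 149)/(2·149), giving z² − 149z − 149·24·23 ≤ 0 and hence z ≤ (1/2)[149 + √(22201 + 4·82248)] = (1/2)[149 + √351193] ≈ (1/2)(149 + 592.6154) = 370.8077.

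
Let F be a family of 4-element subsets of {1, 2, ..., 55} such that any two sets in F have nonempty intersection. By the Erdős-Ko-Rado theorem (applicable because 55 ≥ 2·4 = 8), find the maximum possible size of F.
max |F| = C(54, 3) = 24804

The Erdős-Ko-Rado theorem states: for n ≥ 2k, an intersecting family of k-subsets of an n-element set has size at most C(n − 1, k − 1), with equality for 'star' families {A ⊆ [n] : |A| = k, i ∈ A} (fix an element i). For n = 55, k = 4: C(54, 3) = 24804.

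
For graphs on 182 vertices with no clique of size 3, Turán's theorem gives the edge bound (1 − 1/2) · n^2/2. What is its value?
Turán density bound = (1/2) · 182^2/2 = 8281

Turán's theorem: ex(n, K_{r+1}) is achieved by the complete r-partite Turán graph T(n, r) with parts as balanced as possible, and is at most (1 − 1/r) · n^2/2. For r = 2, n = 182: the density bound is (1/2) · 33124/2 = 8281. Since 2 ∣ 182, the Turán graph T(182, 2) has parts of equal size 91, and its edge count e(T(182, 2)) = 8281 attains the density bound exactly.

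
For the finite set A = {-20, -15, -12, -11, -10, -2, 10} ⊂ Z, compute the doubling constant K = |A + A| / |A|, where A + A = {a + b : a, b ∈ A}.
K = |A + A| / |A| = 25/7

Enumerate A + A = {a + b : a, b ∈ A}. With |A| = 7, there are |A|^2 = 49 ordered sum pairs; collecting distinct values, A + A = {-40, -35, -32, -31, -30, -27, -26, -25, -24, -23, -22, -21, -20, -17, -14, -13, -12, -10, -5, -4, -2, -1, 0, 8, 20}, so |A + A| = 25. Thus K = 25/7. For comparison, the minimum possible |A + A| over all 7-element sets is 2·7 − 1 = 13 (so min K = 13/7), attained only by arithmetic progressions.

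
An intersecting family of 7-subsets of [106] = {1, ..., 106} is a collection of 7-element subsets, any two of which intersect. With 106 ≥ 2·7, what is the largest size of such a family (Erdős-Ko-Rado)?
max |F| = C(105, 6) = 1609344100

The Erdős-Ko-Rado theorem states: for n ≥ 2k, an intersecting family of k-subsets of an n-element set has size at most C(n − 1, k − 1), with equality for 'star' families {A ⊆ [n] : |A| = k, i ∈ A} (fix an element i). For n = 106, k = 7: C(105, 6) = 1609344100.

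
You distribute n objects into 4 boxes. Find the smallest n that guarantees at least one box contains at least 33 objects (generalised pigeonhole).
n = (33 − 1)·4 + 1 = 129

By the generalised pigeonhole principle, to guarantee some box contains ≥ r objects we need more than (r − 1) · k objects total. Threshold: n = (r − 1) · k + 1. With r = 33 and k = 4: n = 32 · 4 + 1 = 128 + 1 = 129. For n = 128 = 32 · 4, we can put exactly 32 objects in every box, avoiding 33 in any single one — so 129 is tight.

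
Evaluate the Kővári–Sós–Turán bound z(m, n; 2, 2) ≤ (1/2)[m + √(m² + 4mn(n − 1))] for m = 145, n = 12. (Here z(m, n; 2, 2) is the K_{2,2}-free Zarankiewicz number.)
z(145, 12; 2, 2) ≤ (1/2)[145 + √(145² + 4·145·12·11)] = (1/2)[145 + √97585] = 228.693

Kővári–Sós–Turán: let r_1, ..., r_145 be the row sums and z = Σ r_i the total number of 1s. Each pair of columns can share at most one row with both entries 1 (else a 2×2 all-ones block appears), so Σ_i C(r_i, 2) ≤ C(12, 2) = 66. By convexity Σ_i C(r_i, 2) ≥ 145·C(z/145, 2) = z(z − 145)/(2·145), giving z² − 145z − 145·12·11 ≤ 0 and hence z ≤ (1/2)[145 + √(21025 + 4·19140)] = (1/2)[145 + √97585] ≈ (1/2)(145 + 312.386) = 228.693.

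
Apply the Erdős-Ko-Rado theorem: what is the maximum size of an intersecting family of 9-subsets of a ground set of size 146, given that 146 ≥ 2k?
max |F| = C(145, 8) = 3981762826470

The Erdős-Ko-Rado theorem states: for n ≥ 2k, an intersecting family of k-subsets of an n-element set has size at most C(n − 1, k − 1), with equality for 'star' families {A ⊆ [n] : |A| = k, i ∈ A} (fix an element i). For n = 146, k = 9: C(145, 8) = 3981762826470.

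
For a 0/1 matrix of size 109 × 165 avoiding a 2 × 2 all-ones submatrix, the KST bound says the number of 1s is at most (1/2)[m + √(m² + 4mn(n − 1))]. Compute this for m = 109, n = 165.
z(109, 165; 2, 2) ≤ (1/2)[109 + √(109² + 4·109·165·164)] = (1/2)[109 + √11810041] = 1772.787

Kővári–Sós–Turán: let r_1, ..., r_109 be the row sums and z = Σ r_i the total number of 1s. Each pair of columns can share at most one row with both entries 1 (else a 2×2 all-ones block appears), so Σ_i C(r_i, 2) ≤ C(165, 2) = 13530. By convexity Σ_i C(r_i, 2) ≥ 109·C(z/109, 2) = z(z − 109)/(2·109), giving z² − 109z − 109·165·164 ≤ 0 and hence z ≤ (1/2)[109 + √(11881 + 4·2949540)] = (1/2)[109 + √11810041] ≈ (1/2)(109 + 3436.574) = 1772.787.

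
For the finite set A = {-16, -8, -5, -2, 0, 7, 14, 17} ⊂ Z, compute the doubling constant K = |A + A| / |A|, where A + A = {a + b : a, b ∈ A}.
K = |A + A| / |A| = 30/8 = 15/4

Enumerate A + A = {a + b : a, b ∈ A}. With |A| = 8, there are |A|^2 = 64 ordered sum pairs; collecting distinct values, A + A = {-32, -24, -21, -18, -16, -13, -10, -9, -8, -7, -5, -4, -2, -1, 0, 1, 2, 5, 6, 7, 9, 12, 14, 15, 17, 21, 24, 28, 31, 34}, so |A + A| = 30. Thus K = 30/8 = 15/4. For comparison, the minimum possible |A + A| over all 8-element sets is 2·8 − 1 = 15 (so min K = 15/8), attained only by arithmetic progressions.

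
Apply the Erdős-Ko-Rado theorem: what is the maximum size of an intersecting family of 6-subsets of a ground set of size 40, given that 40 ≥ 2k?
max |F| = C(39, 5) = 575757

Erdős-Ko-Rado (1961): when n ≥ 2k, max |F| = C(n−1, k−1). The bound is attained by the star {A : i ∈ A} for any fixed i ∈ [n]. Here C(40−1, 6−1) = C(39, 5) = 575757.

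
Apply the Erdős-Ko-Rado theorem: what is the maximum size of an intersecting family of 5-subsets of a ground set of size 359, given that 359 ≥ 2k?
max |F| = C(358, 4) = 673005095

The Erdős-Ko-Rado theorem states: for n ≥ 2k, an intersecting family of k-subsets of an n-element set has size at most C(n − 1, k − 1), with equality for 'star' families {A ⊆ [n] : |A| = k, i ∈ A} (fix an element i). For n = 359, k = 5: C(358, 4) = 673005095.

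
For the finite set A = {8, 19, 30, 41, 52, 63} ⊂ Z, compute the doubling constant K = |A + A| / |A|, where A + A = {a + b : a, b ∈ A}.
K = |A + A| / |A| = 11/6

Enumerate A + A = {a + b : a, b ∈ A}. With |A| = 6, there are |A|^2 = 36 ordered sum pairs; collecting distinct values, A + A = {16, 27, 38, 49, 60, 71, 82, 93, 104, 115, 126}, so |A + A| = 11. Thus K = 11/6. Here |A + A| = 2|A| − 1 = 11, the minimum possible — so K = 11/6 is minimal, which holds iff A is an arithmetic progression.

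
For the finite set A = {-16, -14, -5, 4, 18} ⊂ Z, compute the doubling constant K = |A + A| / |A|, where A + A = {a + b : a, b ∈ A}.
K = |A + A| / |A| = 14/5

Enumerate A + A = {a + b : a, b ∈ A}. With |A| = 5, there are |A|^2 = 25 ordered sum pairs; collecting distinct values, A + A = {-32, -30, -28, -21, -19, -12, -10, -1, 2, 4, 8, 13, 22, 36}, so |A + A| = 14. Thus K = 14/5. For comparison, the minimum possible |A + A| over all 5-element sets is 2·5 − 1 = 9 (so min K = 9/5), attained only by arithmetic progressions.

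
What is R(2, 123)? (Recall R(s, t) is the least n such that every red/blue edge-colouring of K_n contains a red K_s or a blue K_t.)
R(2, 123) = 123

R(2, k) = k for all k ≥ 2: in a 2-colouring of K_k, either some edge is red (a red K_2) or all edges are blue (a blue K_k). And K_{122} coloured all-blue has no blue K_123, so R(2, 123) > 122. Hence R(2, 123) = 123.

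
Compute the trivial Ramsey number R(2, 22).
R(2, 22) = 22

R(2, k) = k for all k ≥ 2: in a 2-colouring of K_k, either some edge is red (a red K_2) or all edges are blue (a blue K_k). And K_{21} coloured all-blue has no blue K_22, so R(2, 22) > 21. Hence R(2, 22) = 22.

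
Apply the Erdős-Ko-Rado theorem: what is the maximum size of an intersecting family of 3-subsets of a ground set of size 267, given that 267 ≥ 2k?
max |F| = C(266, 2) = 35245

Erdős-Ko-Rado (1961): when n ≥ 2k, max |F| = C(n−1, k−1). The bound is attained by the star {A : i ∈ A} for any fixed i ∈ [n]. Here C(267−1, 3−1) = C(266, 2) = 35245.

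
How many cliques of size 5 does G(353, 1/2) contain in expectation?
E[# K_5] = C(353, 5) · (1/2)^C(5, 2) = 44395270920 / 2^10 = 5549408865/128 = 43354756.7578125

For each 5-subset S of vertices (there are C(353, 5) = 44395270920 such S), let X_S = 1 if S induces a K_5 (all C(5, 2) = 10 edges present). Then P(X_S = 1) = (1/2)^10 = 1/1024. By linearity of expectation, E[# K_5] = C(353, 5) · (1/2)^10 = 44395270920 / 1024 = 5549408865/128 = 43354756.7578125.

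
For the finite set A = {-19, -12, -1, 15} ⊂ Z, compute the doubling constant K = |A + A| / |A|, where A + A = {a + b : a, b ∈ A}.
K = |A + A| / |A| = 10/4 = 5/2

Enumerate A + A = {a + b : a, b ∈ A}. With |A| = 4, there are |A|^2 = 16 ordered sum pairs; collecting distinct values, A + A = {-38, -31, -24, -20, -13, -4, -2, 3, 14, 30}, so |A + A| = 10. Thus K = 10/4 = 5/2. For comparison, the minimum possible |A + A| over all 4-element sets is 2·4 − 1 = 7 (so min K = 7/4), attained only by arithmetic progressions.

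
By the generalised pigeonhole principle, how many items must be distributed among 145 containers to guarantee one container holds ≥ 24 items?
n = (24 − 1)·145 + 1 = 3336

By the generalised pigeonhole principle, to guarantee some box contains ≥ r objects we need more than (r − 1) · k objects total. Threshold: n = (r − 1) · k + 1. With r = 24 and k = 145: n = 23 · 145 + 1 = 3335 + 1 = 3336. For n = 3335 = 23 · 145, we can put exactly 23 objects in every box, avoiding 24 in any single one — so 3336 is tight.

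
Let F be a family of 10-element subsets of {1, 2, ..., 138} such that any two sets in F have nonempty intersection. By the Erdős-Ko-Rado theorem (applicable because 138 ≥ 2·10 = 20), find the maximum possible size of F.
max |F| = C(137, 9) = 35823246375345

The Erdős-Ko-Rado theorem states: for n ≥ 2k, an intersecting family of k-subsets of an n-element set has size at most C(n − 1, k − 1), with equality for 'star' families {A ⊆ [n] : |A| = k, i ∈ A} (fix an element i). For n = 138, k = 10: C(137, 9) = 35823246375345.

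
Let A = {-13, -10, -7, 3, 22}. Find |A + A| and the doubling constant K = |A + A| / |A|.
K = |A + A| / |A| = 14/5

Enumerate A + A = {a + b : a, b ∈ A}. With |A| = 5, there are |A|^2 = 25 ordered sum pairs; collecting distinct values, A + A = {-26, -23, -20, -17, -14, -10, -7, -4, 6, 9, 12, 15, 25, 44}, so |A + A| = 14. Thus K = 14/5. For comparison, the minimum possible |A + A| over all 5-element sets is 2·5 − 1 = 9 (so min K = 9/5), attained only by arithmetic progressions.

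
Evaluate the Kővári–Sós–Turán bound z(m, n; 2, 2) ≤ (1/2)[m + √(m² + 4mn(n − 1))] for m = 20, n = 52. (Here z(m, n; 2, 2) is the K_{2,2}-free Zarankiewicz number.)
z(20, 52; 2, 2) ≤ (1/2)[20 + √(20² + 4·20·52·51)] = (1/2)[20 + √212560] = 240.5211

Kővári–Sós–Turán: let r_1, ..., r_20 be the row sums and z = Σ r_i the total number of 1s. Each pair of columns can share at most one row with both entries 1 (else a 2×2 all-ones block appears), so Σ_i C(r_i, 2) ≤ C(52, 2) = 1326. By convexity Σ_i C(r_i, 2) ≥ 20·C(z/20, 2) = z(z − 20)/(2·20), giving z² − 20z − 20·52·51 ≤ 0 and hence z ≤ (1/2)[20 + √(400 + 4·53040)] = (1/2)[20 + √212560] ≈ (1/2)(20 + 461.0423) = 240.5211.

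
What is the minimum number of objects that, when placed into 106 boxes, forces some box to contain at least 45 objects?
n = (45 − 1)·106 + 1 = 4665

By the generalised pigeonhole principle, to guarantee some box contains ≥ r objects we need more than (r − 1) · k objects total. Threshold: n = (r − 1) · k + 1. With r = 45 and k = 106: n = 44 · 106 + 1 = 4664 + 1 = 4665. For n = 4664 = 44 · 106, we can put exactly 44 objects in every box, avoiding 45 in any single one — so 4665 is tight.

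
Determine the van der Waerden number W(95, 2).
W(95, 2) = 95 + 1 = 96

A 2-term AP is any pair of integers, so a monochromatic 2-AP exists iff some colour is used at least twice. With 95 colours, the colouring i ↦ i on {1, ..., 95} uses each colour once, avoiding any monochromatic pair, so W(95, 2) > 95. For {1, ..., 96}, pigeonhole forces two integers of the same colour, which form a monochromatic 2-AP. Hence W(95, 2) = 96.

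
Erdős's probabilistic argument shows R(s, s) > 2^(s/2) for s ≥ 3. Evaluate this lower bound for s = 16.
2^(16/2) = 256; so R(16, 16) > 256

Colour each edge of K_n uniformly at random with red/blue. The expected number of monochromatic K_16 is C(n, 16) · 2 · 2^(−C(16,2)). If C(n, 16) · 2^(1 − C(16,2)) < 1, then with positive probability no monochromatic K_16 exists, so R(16, 16) > n. The standard estimate C(n, 16) ≤ n^16/16! shows this inequality holds whenever n ≤ 2^(16/2) (since 16! · 2^(C(16,2) − 1) > 2^(16^2/2) ≥ n^16). Hence R(16, 16) > 2^(16/2) = 256.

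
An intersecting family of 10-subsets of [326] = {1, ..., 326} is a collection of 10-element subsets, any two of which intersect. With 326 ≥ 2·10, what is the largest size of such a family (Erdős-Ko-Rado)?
max |F| = C(325, 9) = 99690966920773800

Erdős-Ko-Rado (1961): when n ≥ 2k, max |F| = C(n−1, k−1). The bound is attained by the star {A : i ∈ A} for any fixed i ∈ [n]. Here C(326−1, 10−1) = C(325, 9) = 99690966920773800.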